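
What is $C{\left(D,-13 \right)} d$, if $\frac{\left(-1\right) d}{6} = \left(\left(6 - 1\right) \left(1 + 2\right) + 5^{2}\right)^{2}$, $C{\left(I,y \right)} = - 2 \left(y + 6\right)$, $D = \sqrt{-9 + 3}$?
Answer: $-134400$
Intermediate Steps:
$D = i \sqrt{6}$ ($D = \sqrt{-6} = i \sqrt{6} \approx 2.4495 i$)
$C{\left(I,y \right)} = -12 - 2 y$ ($C{\left(I,y \right)} = - 2 \left(6 + y\right) = -12 - 2 y$)
$d = -9600$ ($d = - 6 \left(\left(6 - 1\right) \left(1 + 2\right) + 5^{2}\right)^{2} = - 6 \left(5 \cdot 3 + 25\right)^{2} = - 6 \left(15 + 25\right)^{2} = - 6 \cdot 40^{2} = \left(-6\right) 1600 = -9600$)
$C{\left(D,-13 \right)} d = \left(-12 - -26\right) \left(-9600\right) = \left(-12 + 26\right) \left(-9600\right) = 14 \left(-9600\right) = -134400$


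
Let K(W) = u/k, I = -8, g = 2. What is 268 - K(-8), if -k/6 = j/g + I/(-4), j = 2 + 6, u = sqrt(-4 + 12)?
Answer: 268 + sqrt(2)/18 ≈ 268.08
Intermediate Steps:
u = 2*sqrt(2) (u = sqrt(8) = 2*sqrt(2) ≈ 2.8284)
j = 8
k = -36 (k = -6*(8/2 - 8/(-4)) = -6*(8*(1/2) - 8*(-1/4)) = -6*(4 + 2) = -6*6 = -36)
K(W) = -sqrt(2)/18 (K(W) = (2*sqrt(2))/(-36) = (2*sqrt(2))*(-1/36) = -sqrt(2)/18)
268 - K(-8) = 268 - (-1)*sqrt(2)/18 = 268 + sqrt(2)/18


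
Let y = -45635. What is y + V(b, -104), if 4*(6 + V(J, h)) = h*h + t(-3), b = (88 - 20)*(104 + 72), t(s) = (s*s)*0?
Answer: -42937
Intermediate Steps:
t(s) = 0 (t(s) = s**2*0 = 0)
b = 11968 (b = 68*176 = 11968)
V(J, h) = -6 + h**2/4 (V(J, h) = -6 + (h*h + 0)/4 = -6 + (h**2 + 0)/4 = -6 + h**2/4)
y + V(b, -104) = -45635 + (-6 + (1/4)*(-104)**2) = -45635 + (-6 + (1/4)*10816) = -45635 + (-6 + 2704) = -45635 + 2698 = -42937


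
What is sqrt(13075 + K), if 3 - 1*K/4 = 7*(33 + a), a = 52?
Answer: sqrt(10707) ≈ 103.47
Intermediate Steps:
K = -2368 (K = 12 - 28*(33 + 52) = 12 - 28*85 = 12 - 4*595 = 12 - 2380 = -2368)
sqrt(13075 + K) = sqrt(13075 - 2368) = sqrt(10707)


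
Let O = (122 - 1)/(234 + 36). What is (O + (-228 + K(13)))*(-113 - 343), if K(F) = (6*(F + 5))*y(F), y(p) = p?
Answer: -24140716/45 ≈ -5.3646e+5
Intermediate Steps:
O = 121/270 ≈ 0.44815
K(F) = F*(30 + 6*F) (K(F) = (6*(F + 5))*F = (6*(5 + F))*F = (30 + 6*F)*F = F*(30 + 6*F))
(O + (-228 + K(13)))*(-113 - 343) = (121/270 + (-228 + 6*13*(5 + 13)))*(-113 - 343) = (121/270 + (-228 + 6*13*18))*(-456) = (121/270 + (-228 + 1404))*(-456) = (121/270 + 1176)*(-456) = (317641/270)*(-456) = -24140716/45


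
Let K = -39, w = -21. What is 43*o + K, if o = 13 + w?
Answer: -383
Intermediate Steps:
o = -8 (o = 13 - 21 = -8)
43*o + K = 43*(-8) - 39 = -344 - 39 = -383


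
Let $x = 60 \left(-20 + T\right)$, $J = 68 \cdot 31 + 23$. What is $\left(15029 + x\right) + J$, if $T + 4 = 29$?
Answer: $17460$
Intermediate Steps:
$T = 25$ ($T = -4 + 29 = 25$)
$J = 2131$ ($J = 2108 + 23 = 2131$)
$x = 300$ ($x = 60 \left(-20 + 25\right) = 60 \cdot 5 = 300$)
$\left(15029 + x\right) + J = \left(15029 + 300\right) + 2131 = 15329 + 2131 = 17460$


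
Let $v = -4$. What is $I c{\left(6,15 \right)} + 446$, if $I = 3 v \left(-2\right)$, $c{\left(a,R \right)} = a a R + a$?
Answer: $13550$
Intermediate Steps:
$c{\left(a,R \right)} = a + R a^{2}$ ($c{\left(a,R \right)} = a^{2} R + a = R a^{2} + a = a + R a^{2}$)
$I = 24$ ($I = 3 \left(-4\right) \left(-2\right) = \left(-12\right) \left(-2\right) = 24$)
$I c{\left(6,15 \right)} + 446 = 24 \cdot 6 \left(1 + 15 \cdot 6\right) + 446 = 24 \cdot 6 \left(1 + 90\right) + 446 = 24 \cdot 6 \cdot 91 + 446 = 24 \cdot 546 + 446 = 13104 + 446 = 13550$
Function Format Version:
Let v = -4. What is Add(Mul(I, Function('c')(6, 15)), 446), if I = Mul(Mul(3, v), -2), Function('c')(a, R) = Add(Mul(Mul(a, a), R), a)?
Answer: 13550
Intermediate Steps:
Function('c')(a, R) = Add(a, Mul(R, Pow(a, 2))) (Function('c')(a, R) = Add(Mul(Pow(a, 2), R), a) = Add(Mul(R, Pow(a, 2)), a) = Add(a, Mul(R, Pow(a, 2))))
I = 24 (I = Mul(Mul(3, -4), -2) = Mul(-12, -2) = 24)
Add(Mul(I, Function('c')(6, 15)), 446) = Add(Mul(24, Mul(6, Add(1, Mul(15, 6)))), 446) = Add(Mul(24, Mul(6, Add(1, 90))), 446) = Add(Mul(24, Mul(6, 91)), 446) = Add(Mul(24, 546), 446) = Add(13104, 446) = 13550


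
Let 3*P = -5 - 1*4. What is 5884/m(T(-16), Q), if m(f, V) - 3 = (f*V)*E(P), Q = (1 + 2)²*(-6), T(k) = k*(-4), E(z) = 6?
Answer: -5884/20733 ≈ -0.28380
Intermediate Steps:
P = -3 (P = (-5 - 1*4)/3 = (-5 - 4)/3 = (⅓)*(-9) = -3)
T(k) = -4*k
Q = -54 (Q = 3²*(-6) = 9*(-6) = -54)
m(f, V) = 3 + 6*V*f (m(f, V) = 3 + (f*V)*6 = 3 + (V*f)*6 = 3 + 6*V*f)
5884/m(T(-16), Q) = 5884/(3 + 6*(-54)*(-4*(-16))) = 5884/(3 + 6*(-54)*64) = 5884/(3 - 20736) = 5884/(-20733) = 5884*(-1/20733) = -5884/20733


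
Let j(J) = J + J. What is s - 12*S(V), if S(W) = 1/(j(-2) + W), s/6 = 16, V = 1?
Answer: 100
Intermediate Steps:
s = 96 (s = 6*16 = 96)
j(J) = 2*J
S(W) = 1/(-4 + W) (S(W) = 1/(2*(-2) + W) = 1/(-4 + W))
s - 12*S(V) = 96 - 12/(-4 + 1) = 96 - 12/(-3) = 96 - 12*(-⅓) = 96 + 4 = 100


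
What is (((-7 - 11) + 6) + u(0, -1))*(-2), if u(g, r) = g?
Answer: 24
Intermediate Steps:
(((-7 - 11) + 6) + u(0, -1))*(-2) = (((-7 - 11) + 6) + 0)*(-2) = ((-18 + 6) + 0)*(-2) = (-12 + 0)*(-2) = -12*(-2) = 24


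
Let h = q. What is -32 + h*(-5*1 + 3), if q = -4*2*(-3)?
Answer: -80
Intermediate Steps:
q = 24 (q = -8*(-3) = 24)
h = 24
-32 + h*(-5*1 + 3) = -32 + 24*(-5*1 + 3) = -32 + 24*(-5 + 3) = -32 + 24*(-2) = -32 - 48 = -80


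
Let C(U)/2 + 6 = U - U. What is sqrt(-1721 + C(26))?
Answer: I*sqrt(1733) ≈ 41.629*I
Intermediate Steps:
C(U) = -12 (C(U) = -12 + 2*(U - U) = -12 + 2*0 = -12 + 0 = -12)
sqrt(-1721 + C(26)) = sqrt(-1721 - 12) = sqrt(-1733) = I*sqrt(1733)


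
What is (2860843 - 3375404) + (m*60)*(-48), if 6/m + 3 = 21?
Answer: -515521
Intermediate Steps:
m = 1/3 (m = 6/(-3 + 21) = 6/18 = 6*(1/18) = 1/3 ≈ 0.33333)
(2860843 - 3375404) + (m*60)*(-48) = (2860843 - 3375404) + ((1/3)*60)*(-48) = -514561 + 20*(-48) = -514561 - 960 = -515521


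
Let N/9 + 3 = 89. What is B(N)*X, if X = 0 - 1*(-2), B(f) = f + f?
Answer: 3096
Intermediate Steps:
N = 774 (N = -27 + 9*89 = -27 + 801 = 774)
B(f) = 2*f
X = 2 (X = 0 + 2 = 2)
B(N)*X = (2*774)*2 = 1548*2 = 3096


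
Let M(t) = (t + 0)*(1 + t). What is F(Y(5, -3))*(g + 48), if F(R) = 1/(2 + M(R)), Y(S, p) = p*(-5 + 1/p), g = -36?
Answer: 6/137 ≈ 0.043796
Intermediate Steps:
M(t) = t*(1 + t)
F(R) = 1/(2 + R*(1 + R))
F(Y(5, -3))*(g + 48) = (-36 + 48)/(2 + (1 - 5*(-3))*(1 + (1 - 5*(-3)))) = 12/(2 + (1 + 15)*(1 + (1 + 15))) = 12/(2 + 16*(1 + 16)) = 12/(2 + 16*17) = 12/(2 + 272) = 12/274 = (1/274)*12 = 6/137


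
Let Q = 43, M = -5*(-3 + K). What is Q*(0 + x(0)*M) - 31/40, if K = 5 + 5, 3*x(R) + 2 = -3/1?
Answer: 300907/120 ≈ 2507.6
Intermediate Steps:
x(R) = -5/3 (x(R) = -2/3 + (-3/1)/3 = -2/3 + (-3*1)/3 = -2/3 + (1/3)*(-3) = -2/3 - 1 = -5/3)
K = 10
M = -35 (M = -5*(-3 + 10) = -5*7 = -35)
Q*(0 + x(0)*M) - 31/40 = 43*(0 - 5/3*(-35)) - 31/40 = 43*(0 + 175/3) - 31*1/40 = 43*(175/3) - 31/40 = 7525/3 - 31/40 = 300907/120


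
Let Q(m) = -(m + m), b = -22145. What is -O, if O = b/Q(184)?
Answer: -22145/368 ≈ -60.177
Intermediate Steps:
Q(m) = -2*m
O = 22145/368 (O = -22145/((-2*184)) = -22145/(-368) = -22145*(-1/368) = 22145/368 ≈ 60.177)
-O = -1*22145/368 = -22145/368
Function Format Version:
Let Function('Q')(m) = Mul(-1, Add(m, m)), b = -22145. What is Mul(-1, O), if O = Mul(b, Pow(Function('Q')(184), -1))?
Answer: Rational(-22145, 368) ≈ -60.177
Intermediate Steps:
Function('Q')(m) = Mul(-2, m) (Function('Q')(m) = Mul(-1, Mul(2, m)) = Mul(-2, m))
O = Rational(22145, 368) (O = Mul(-22145, Pow(Mul(-2, 184), -1)) = Mul(-22145, Pow(-368, -1)) = Mul(-22145, Rational(-1, 368)) = Rational(22145, 368) ≈ 60.177)
Mul(-1, O) = Mul(-1, Rational(22145, 368)) = Rational(-22145, 368)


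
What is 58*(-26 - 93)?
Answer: -6902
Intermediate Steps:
58*(-26 - 93) = 58*(-119) = -6902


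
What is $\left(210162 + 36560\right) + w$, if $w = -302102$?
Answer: $-55380$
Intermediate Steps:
$\left(210162 + 36560\right) + w = \left(210162 + 36560\right) - 302102 = 246722 - 302102 = -55380$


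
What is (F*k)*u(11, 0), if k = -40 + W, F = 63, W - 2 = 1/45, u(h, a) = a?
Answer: 0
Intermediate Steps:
W = 91/45 (W = 2 + 1/45 = 91/45 ≈ 2.0222)
k = -1709/45 (k = -40 + 91/45 = -1709/45 ≈ -37.978)
(F*k)*u(11, 0) = (63*(-1709/45))*0 = -11963/5*0 = 0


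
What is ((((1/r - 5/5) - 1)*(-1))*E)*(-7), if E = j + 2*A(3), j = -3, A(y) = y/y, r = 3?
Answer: 35/3 ≈ 11.667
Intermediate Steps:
A(y) = 1
E = -1 (E = -3 + 2*1 = -3 + 2 = -1)
((((1/r - 5/5) - 1)*(-1))*E)*(-7) = ((((1/3 - 5/5) - 1)*(-1))*(-1))*(-7) = ((((1*(⅓) - 5*⅕) - 1)*(-1))*(-1))*(-7) = ((((⅓ - 1) - 1)*(-1))*(-1))*(-7) = (((-⅔ - 1)*(-1))*(-1))*(-7) = (-5/3*(-1)*(-1))*(-7) = ((5/3)*(-1))*(-7) = -5/3*(-7) = 35/3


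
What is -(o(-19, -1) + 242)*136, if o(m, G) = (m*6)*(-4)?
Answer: -94928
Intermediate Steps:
o(m, G) = -24*m (o(m, G) = (6*m)*(-4) = -24*m)
-(o(-19, -1) + 242)*136 = -(-24*(-19) + 242)*136 = -(456 + 242)*136 = -698*136 = -1*94928 = -94928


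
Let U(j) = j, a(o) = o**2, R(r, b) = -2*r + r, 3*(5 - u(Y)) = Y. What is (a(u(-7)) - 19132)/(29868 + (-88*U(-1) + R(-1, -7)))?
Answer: -171704/269613 ≈ -0.63685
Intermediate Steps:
u(Y) = 5 - Y/3
R(r, b) = -r
(a(u(-7)) - 19132)/(29868 + (-88*U(-1) + R(-1, -7))) = ((5 - 1/3*(-7))**2 - 19132)/(29868 + (-88*(-1) - 1*(-1))) = ((5 + 7/3)**2 - 19132)/(29868 + (88 + 1)) = ((22/3)**2 - 19132)/(29868 + 89) = (484/9 - 19132)/29957 = -171704/9*1/29957 = -171704/269613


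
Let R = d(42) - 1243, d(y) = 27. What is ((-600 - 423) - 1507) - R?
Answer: -1314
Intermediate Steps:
R = -1216 (R = 27 - 1243 = -1216)
((-600 - 423) - 1507) - R = ((-600 - 423) - 1507) - 1*(-1216) = (-1023 - 1507) + 1216 = -2530 + 1216 = -1314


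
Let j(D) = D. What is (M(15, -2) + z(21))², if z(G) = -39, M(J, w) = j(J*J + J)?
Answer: 40401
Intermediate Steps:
M(J, w) = J + J² (M(J, w) = J*J + J = J² + J = J + J²)
(M(15, -2) + z(21))² = (15*(1 + 15) - 39)² = (15*16 - 39)² = (240 - 39)² = 201² = 40401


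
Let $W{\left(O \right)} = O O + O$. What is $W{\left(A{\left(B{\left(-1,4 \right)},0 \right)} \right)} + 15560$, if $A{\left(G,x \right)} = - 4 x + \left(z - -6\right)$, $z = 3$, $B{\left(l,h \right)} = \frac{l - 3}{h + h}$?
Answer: $15650$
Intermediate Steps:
$B{\left(l,h \right)} = \frac{-3 + l}{2 h}$
$A{\left(G,x \right)} = 9 - 4 x$ ($A{\left(G,x \right)} = - 4 x + \left(3 - -6\right) = - 4 x + \left(3 + 6\right) = - 4 x + 9 = 9 - 4 x$)
$W{\left(O \right)} = O + O^{2}$ ($W{\left(O \right)} = O^{2} + O = O + O^{2}$)
$W{\left(A{\left(B{\left(-1,4 \right)},0 \right)} \right)} + 15560 = \left(9 - 0\right) \left(1 + \left(9 - 0\right)\right) + 15560 = \left(9 + 0\right) \left(1 + \left(9 + 0\right)\right) + 15560 = 9 \left(1 + 9\right) + 15560 = 9 \cdot 10 + 15560 = 90 + 15560 = 15650$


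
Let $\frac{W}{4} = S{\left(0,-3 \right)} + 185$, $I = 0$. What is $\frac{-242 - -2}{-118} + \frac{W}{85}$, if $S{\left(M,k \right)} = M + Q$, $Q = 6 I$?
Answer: $\frac{10772}{1003} \approx 10.74$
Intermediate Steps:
$Q = 0$ ($Q = 6 \cdot 0 = 0$)
$S{\left(M,k \right)} = M$ ($S{\left(M,k \right)} = M + 0 = M$)
$W = 740$ ($W = 4 \left(0 + 185\right) = 4 \cdot 185 = 740$)
$\frac{-242 - -2}{-118} + \frac{W}{85} = \frac{-242 - -2}{-118} + \frac{740}{85} = \left(-242 + 2\right) \left(- \frac{1}{118}\right) + 740 \cdot \frac{1}{85} = \left(-240\right) \left(- \frac{1}{118}\right) + \frac{148}{17} = \frac{120}{59} + \frac{148}{17} = \frac{10772}{1003}$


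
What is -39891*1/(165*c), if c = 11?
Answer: -13297/605 ≈ -21.979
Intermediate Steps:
-39891*1/(165*c) = -39891/((15*11)*11) = -39891/(165*11) = -39891/1815 = -39891*1/1815 = -13297/605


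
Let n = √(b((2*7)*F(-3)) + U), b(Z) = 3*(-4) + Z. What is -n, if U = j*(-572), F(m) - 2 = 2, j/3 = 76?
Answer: -2*I*√32593 ≈ -361.07*I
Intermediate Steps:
j = 228 (j = 3*76 = 228)
F(m) = 4 (F(m) = 2 + 2 = 4)
b(Z) = -12 + Z
U = -130416 (U = 228*(-572) = -130416)
n = 2*I*√32593 (n = √((-12 + (2*7)*4) - 130416) = √((-12 + 14*4) - 130416) = √((-12 + 56) - 130416) = √(44 - 130416) = √(-130372) = 2*I*√32593 ≈ 361.07*I)
-n = -2*I*√32593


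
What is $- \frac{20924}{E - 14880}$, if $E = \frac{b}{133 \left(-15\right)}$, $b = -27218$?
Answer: $\frac{20871690}{14829191} \approx 1.4075$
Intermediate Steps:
$E = \frac{27218}{1995}$ ($E = - \frac{27218}{133 \left(-15\right)} = - \frac{27218}{-1995} = \left(-27218\right) \left(- \frac{1}{1995}\right) = \frac{27218}{1995} \approx 13.643$)
$- \frac{20924}{E - 14880} = - \frac{20924}{\frac{27218}{1995} - 14880} = - \frac{20924}{- \frac{29658382}{1995}} = \left(-20924\right) \left(- \frac{1995}{29658382}\right) = \frac{20871690}{14829191}$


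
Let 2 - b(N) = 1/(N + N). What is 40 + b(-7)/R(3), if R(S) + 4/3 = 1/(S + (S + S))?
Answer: 5899/154 ≈ 38.305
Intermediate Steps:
b(N) = 2 - 1/(2*N) (b(N) = 2 - 1/(N + N) = 2 - 1/(2*N))
R(S) = -4/3 + 1/(3*S) (R(S) = -4/3 + 1/(S + (S + S)) = -4/3 + 1/(S + 2*S) = -4/3 + 1/(3*S))
40 + b(-7)/R(3) = 40 + (2 - 1/2/(-7))/(((1/3)*(1 - 4*3)/3)) = 40 + (2 - 1/2*(-1/7))/(((1/3)*(1/3)*(1 - 12))) = 40 + (2 + 1/14)/(((1/3)*(1/3)*(-11))) = 40 + 29/(14*(-11/9)) = 40 + (29/14)*(-9/11) = 40 - 261/154 = 5899/154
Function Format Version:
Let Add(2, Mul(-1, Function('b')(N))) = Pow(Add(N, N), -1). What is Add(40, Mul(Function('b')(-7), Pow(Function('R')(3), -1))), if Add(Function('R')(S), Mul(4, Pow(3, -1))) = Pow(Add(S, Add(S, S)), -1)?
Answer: Rational(5899, 154) ≈ 38.305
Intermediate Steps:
Function('b')(N) = Add(2, Mul(Rational(-1, 2), Pow(N, -1))) (Function('b')(N) = Add(2, Mul(-1, Pow(Add(N, N), -1))) = Add(2, Mul(-1, Pow(Mul(2, N), -1))) = Add(2, Mul(-1, Mul(Rational(1, 2), Pow(N, -1)))) = Add(2, Mul(Rational(-1, 2), Pow(N, -1))))
Function('R')(S) = Add(Rational(-4, 3), Mul(Rational(1, 3), Pow(S, -1))) (Function('R')(S) = Add(Rational(-4, 3), Pow(Add(S, Add(S, S)), -1)) = Add(Rational(-4, 3), Pow(Add(S, Mul(2, S)), -1)) = Add(Rational(-4, 3), Pow(Mul(3, S), -1)) = Add(Rational(-4, 3), Mul(Rational(1, 3), Pow(S, -1))))
Add(40, Mul(Function('b')(-7), Pow(Function('R')(3), -1))) = Add(40, Mul(Add(2, Mul(Rational(-1, 2), Pow(-7, -1))), Pow(Mul(Rational(1, 3), Pow(3, -1), Add(1, Mul(-4, 3))), -1))) = Add(40, Mul(Add(2, Mul(Rational(-1, 2), Rational(-1, 7))), Pow(Mul(Rational(1, 3), Rational(1, 3), Add(1, -12)), -1))) = Add(40, Mul(Add(2, Rational(1, 14)), Pow(Mul(Rational(1, 3), Rational(1, 3), -11), -1))) = Add(40, Mul(Rational(29, 14), Pow(Rational(-11, 9), -1))) = Add(40, Mul(Rational(29, 14), Rational(-9, 11))) = Add(40, Rational(-261, 154)) = Rational(5899, 154)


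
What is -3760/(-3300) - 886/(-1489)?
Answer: 426122/245685 ≈ 1.7344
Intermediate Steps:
-3760/(-3300) - 886/(-1489) = -3760*(-1/3300) - 886*(-1/1489) = 188/165 + 886/1489 = 426122/245685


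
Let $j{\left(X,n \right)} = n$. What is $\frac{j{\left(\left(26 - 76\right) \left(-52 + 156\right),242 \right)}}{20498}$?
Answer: $\frac{121}{10249} \approx 0.011806$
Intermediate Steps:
$\frac{j{\left(\left(26 - 76\right) \left(-52 + 156\right),242 \right)}}{20498} = \frac{242}{20498} = 242 \cdot \frac{1}{20498} = \frac{121}{10249}$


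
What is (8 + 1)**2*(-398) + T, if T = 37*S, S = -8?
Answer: -32534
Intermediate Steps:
T = -296 (T = 37*(-8) = -296)
(8 + 1)**2*(-398) + T = (8 + 1)**2*(-398) - 296 = 9**2*(-398) - 296 = 81*(-398) - 296 = -32238 - 296 = -32534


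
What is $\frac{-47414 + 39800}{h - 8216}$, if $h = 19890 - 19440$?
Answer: $\frac{3807}{3883} \approx 0.98043$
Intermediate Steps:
$h = 450$
$\frac{-47414 + 39800}{h - 8216} = \frac{-47414 + 39800}{450 - 8216} = - \frac{7614}{-7766} = \left(-7614\right) \left(- \frac{1}{7766}\right) = \frac{3807}{3883}$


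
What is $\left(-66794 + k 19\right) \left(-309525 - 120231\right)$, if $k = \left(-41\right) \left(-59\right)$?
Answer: $8953106748$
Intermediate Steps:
$k = 2419$
$\left(-66794 + k 19\right) \left(-309525 - 120231\right) = \left(-66794 + 2419 \cdot 19\right) \left(-309525 - 120231\right) = \left(-66794 + 45961\right) \left(-429756\right) = \left(-20833\right) \left(-429756\right) = 8953106748$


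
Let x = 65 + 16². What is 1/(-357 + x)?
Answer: -1/36 ≈ -0.027778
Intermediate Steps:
x = 321 (x = 65 + 256 = 321)
1/(-357 + x) = 1/(-357 + 321) = 1/(-36) = -1/36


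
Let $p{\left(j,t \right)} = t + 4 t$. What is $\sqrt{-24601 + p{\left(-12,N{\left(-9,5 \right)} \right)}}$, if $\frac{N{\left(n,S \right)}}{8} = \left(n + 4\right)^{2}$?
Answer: $i \sqrt{23601} \approx 153.63 i$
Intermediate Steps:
$N{\left(n,S \right)} = 8 \left(4 + n\right)^{2}$ ($N{\left(n,S \right)} = 8 \left(n + 4\right)^{2} = 8 \left(4 + n\right)^{2}$)
$p{\left(j,t \right)} = 5 t$
$\sqrt{-24601 + p{\left(-12,N{\left(-9,5 \right)} \right)}} = \sqrt{-24601 + 5 \cdot 8 \left(4 - 9\right)^{2}} = \sqrt{-24601 + 5 \cdot 8 \left(-5\right)^{2}} = \sqrt{-24601 + 5 \cdot 8 \cdot 25} = \sqrt{-24601 + 5 \cdot 200} = \sqrt{-24601 + 1000} = \sqrt{-23601} = i \sqrt{23601}$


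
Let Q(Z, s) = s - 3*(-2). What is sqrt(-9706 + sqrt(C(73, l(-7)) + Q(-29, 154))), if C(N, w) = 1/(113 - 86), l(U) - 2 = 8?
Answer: sqrt(-87354 + sqrt(12963))/3 ≈ 98.455*I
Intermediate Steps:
l(U) = 10 (l(U) = 2 + 8 = 10)
Q(Z, s) = 6 + s (Q(Z, s) = s + 6 = 6 + s)
C(N, w) = 1/27
sqrt(-9706 + sqrt(C(73, l(-7)) + Q(-29, 154))) = sqrt(-9706 + sqrt(1/27 + (6 + 154))) = sqrt(-9706 + sqrt(1/27 + 160)) = sqrt(-9706 + sqrt(4321/27)) = sqrt(-9706 + sqrt(12963)/9)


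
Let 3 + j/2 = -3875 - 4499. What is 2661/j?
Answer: -2661/16754 ≈ -0.15883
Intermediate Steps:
j = -16754 (j = -6 + 2*(-3875 - 4499) = -6 + 2*(-8374) = -6 - 16748 = -16754)
2661/j = 2661/(-16754) = 2661*(-1/16754) = -2661/16754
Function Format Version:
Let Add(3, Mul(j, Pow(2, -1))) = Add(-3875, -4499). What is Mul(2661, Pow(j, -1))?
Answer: Rational(-2661, 16754) ≈ -0.15883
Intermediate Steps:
j = -16754 (j = Add(-6, Mul(2, Add(-3875, -4499))) = Add(-6, Mul(2, -8374)) = Add(-6, -16748) = -16754)
Mul(2661, Pow(j, -1)) = Mul(2661, Pow(-16754, -1)) = Mul(2661, Rational(-1, 16754)) = Rational(-2661, 16754)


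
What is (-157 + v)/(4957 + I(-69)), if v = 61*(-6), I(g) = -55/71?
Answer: -37133/351892 ≈ -0.10552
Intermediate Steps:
I(g) = -55/71 (I(g) = -55*1/71 = -55/71)
v = -366
(-157 + v)/(4957 + I(-69)) = (-157 - 366)/(4957 - 55/71) = -523/351892/71 = -523*71/351892 = -37133/351892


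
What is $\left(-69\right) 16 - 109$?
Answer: $-1213$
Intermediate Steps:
$\left(-69\right) 16 - 109 = -1104 - 109 = -1213$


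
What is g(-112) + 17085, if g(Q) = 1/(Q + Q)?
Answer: 3827039/224 ≈ 17085.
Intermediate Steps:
g(Q) = 1/(2*Q)
g(-112) + 17085 = (1/2)/(-112) + 17085 = (1/2)*(-1/112) + 17085 = -1/224 + 17085 = 3827039/224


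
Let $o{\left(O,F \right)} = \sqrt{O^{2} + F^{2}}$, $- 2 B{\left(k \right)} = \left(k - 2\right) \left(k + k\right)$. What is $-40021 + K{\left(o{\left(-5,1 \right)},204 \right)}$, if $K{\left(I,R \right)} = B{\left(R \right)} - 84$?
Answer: $-81313$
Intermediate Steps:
$B{\left(k \right)} = - k \left(-2 + k\right)$ ($B{\left(k \right)} = - \frac{\left(k - 2\right) \left(k + k\right)}{2} = - \frac{\left(-2 + k\right) 2 k}{2} = - \frac{2 k \left(-2 + k\right)}{2} = - k \left(-2 + k\right)$)
$o{\left(O,F \right)} = \sqrt{F^{2} + O^{2}}$
$K{\left(I,R \right)} = -84 + R \left(2 - R\right)$ ($K{\left(I,R \right)} = R \left(2 - R\right) - 84 = -84 + R \left(2 - R\right)$)
$-40021 + K{\left(o{\left(-5,1 \right)},204 \right)} = -40021 - \left(84 + 204 \left(-2 + 204\right)\right) = -40021 - \left(84 + 204 \cdot 202\right) = -40021 - 41292 = -81313$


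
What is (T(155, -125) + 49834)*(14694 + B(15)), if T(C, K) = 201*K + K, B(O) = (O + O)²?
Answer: 383362896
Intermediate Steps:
B(O) = 4*O² (B(O) = (2*O)² = 4*O²)
T(C, K) = 202*K
(T(155, -125) + 49834)*(14694 + B(15)) = (202*(-125) + 49834)*(14694 + 4*15²) = (-25250 + 49834)*(14694 + 4*225) = 24584*(14694 + 900) = 24584*15594 = 383362896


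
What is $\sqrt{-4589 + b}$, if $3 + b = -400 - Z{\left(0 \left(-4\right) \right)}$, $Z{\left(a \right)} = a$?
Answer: $8 i \sqrt{78} \approx 70.654 i$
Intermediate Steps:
$b = -403$ ($b = -3 - \left(400 + 0 \left(-4\right)\right) = -3 - 400 = -403$)
$\sqrt{-4589 + b} = \sqrt{-4589 - 403} = \sqrt{-4992} = 8 i \sqrt{78}$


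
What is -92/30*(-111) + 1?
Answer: 1707/5 ≈ 341.40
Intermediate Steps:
-92/30*(-111) + 1 = -92*1/30*(-111) + 1 = -46/15*(-111) + 1 = 1702/5 + 1 = 1707/5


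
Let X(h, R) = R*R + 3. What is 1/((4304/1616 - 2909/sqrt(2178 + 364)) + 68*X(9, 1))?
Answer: 7122279822/1869905623421 + 29674709*sqrt(2542)/1869905623421 ≈ 0.0046090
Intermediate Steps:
X(h, R) = 3 + R**2 (X(h, R) = R**2 + 3 = 3 + R**2)
1/((4304/1616 - 2909/sqrt(2178 + 364)) + 68*X(9, 1)) = 1/((4304/1616 - 2909/sqrt(2178 + 364)) + 68*(3 + 1**2)) = 1/((4304*(1/1616) - 2909*sqrt(2542)/2542) + 68*(3 + 1)) = 1/((269/101 - 2909*sqrt(2542)/2542) + 68*4) = 1/((269/101 - 2909*sqrt(2542)/2542) + 272) = 1/(27741/101 - 2909*sqrt(2542)/2542)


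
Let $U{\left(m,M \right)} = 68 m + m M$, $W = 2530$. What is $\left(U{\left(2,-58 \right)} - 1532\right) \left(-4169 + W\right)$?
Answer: $2478168$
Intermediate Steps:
$U{\left(m,M \right)} = 68 m + M m$
$\left(U{\left(2,-58 \right)} - 1532\right) \left(-4169 + W\right) = \left(2 \left(68 - 58\right) - 1532\right) \left(-4169 + 2530\right) = \left(2 \cdot 10 - 1532\right) \left(-1639\right) = \left(20 - 1532\right) \left(-1639\right) = \left(-1512\right) \left(-1639\right) = 2478168$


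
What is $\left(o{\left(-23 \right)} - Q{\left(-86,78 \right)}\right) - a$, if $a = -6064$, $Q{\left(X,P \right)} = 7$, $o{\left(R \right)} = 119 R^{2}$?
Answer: $69008$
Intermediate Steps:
$\left(o{\left(-23 \right)} - Q{\left(-86,78 \right)}\right) - a = \left(119 \left(-23\right)^{2} - 7\right) - -6064 = \left(119 \cdot 529 - 7\right) + 6064 = \left(62951 - 7\right) + 6064 = 62944 + 6064 = 69008$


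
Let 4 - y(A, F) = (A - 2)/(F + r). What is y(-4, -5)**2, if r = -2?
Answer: 484/49 ≈ 9.8775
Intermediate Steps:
y(A, F) = 4 - (-2 + A)/(-2 + F) (y(A, F) = 4 - (A - 2)/(F - 2) = 4 - (-2 + A)/(-2 + F))
y(-4, -5)**2 = ((-6 - 1*(-4) + 4*(-5))/(-2 - 5))**2 = ((-6 + 4 - 20)/(-7))**2 = (-1/7*(-22))**2 = (22/7)**2 = 484/49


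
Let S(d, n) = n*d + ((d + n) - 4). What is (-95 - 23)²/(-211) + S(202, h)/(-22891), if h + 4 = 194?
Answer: -326914332/4830001 ≈ -67.684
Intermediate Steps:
h = 190 (h = -4 + 194 = 190)
S(d, n) = -4 + d + n + d*n (S(d, n) = d*n + (-4 + d + n) = -4 + d + n + d*n)
(-95 - 23)²/(-211) + S(202, h)/(-22891) = (-95 - 23)²/(-211) + (-4 + 202 + 190 + 202*190)/(-22891) = (-118)²*(-1/211) + (-4 + 202 + 190 + 38380)*(-1/22891) = 13924*(-1/211) + 38768*(-1/22891) = -13924/211 - 38768/22891 = -326914332/4830001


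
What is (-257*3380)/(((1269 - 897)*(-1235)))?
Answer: 3341/1767 ≈ 1.8908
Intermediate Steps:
(-257*3380)/(((1269 - 897)*(-1235))) = -868660/(372*(-1235)) = -868660/(-459420) = -868660*(-1/459420) = 3341/1767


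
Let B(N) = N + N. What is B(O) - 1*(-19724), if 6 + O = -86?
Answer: 19540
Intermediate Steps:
O = -92 (O = -6 - 86 = -92)
B(N) = 2*N
B(O) - 1*(-19724) = 2*(-92) - 1*(-19724) = -184 + 19724 = 19540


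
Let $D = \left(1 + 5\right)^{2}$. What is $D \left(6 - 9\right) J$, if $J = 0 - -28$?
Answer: $-3024$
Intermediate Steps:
$D = 36$ ($D = 6^{2} = 36$)
$J = 28$ ($J = 0 + 28 = 28$)
$D \left(6 - 9\right) J = 36 \left(6 - 9\right) 28 = 36 \left(-3\right) 28 = \left(-108\right) 28 = -3024$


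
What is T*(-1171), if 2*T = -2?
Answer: 1171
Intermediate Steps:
T = -1 (T = (½)*(-2) = -1)
T*(-1171) = -1*(-1171) = 1171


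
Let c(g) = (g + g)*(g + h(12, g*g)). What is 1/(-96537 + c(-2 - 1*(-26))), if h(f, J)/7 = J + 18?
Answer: 1/104199 ≈ 9.5970e-6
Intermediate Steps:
h(f, J) = 126 + 7*J (h(f, J) = 7*(J + 18) = 7*(18 + J) = 126 + 7*J)
c(g) = 2*g*(126 + g + 7*g²) (c(g) = (g + g)*(g + (126 + 7*(g*g))) = (2*g)*(g + (126 + 7*g²)) = (2*g)*(126 + g + 7*g²) = 2*g*(126 + g + 7*g²))
1/(-96537 + c(-2 - 1*(-26))) = 1/(-96537 + 2*(-2 - 1*(-26))*(126 + (-2 - 1*(-26)) + 7*(-2 - 1*(-26))²)) = 1/(-96537 + 2*(-2 + 26)*(126 + (-2 + 26) + 7*(-2 + 26)²)) = 1/(-96537 + 2*24*(126 + 24 + 7*24²)) = 1/(-96537 + 2*24*(126 + 24 + 7*576)) = 1/(-96537 + 2*24*(126 + 24 + 4032)) = 1/(-96537 + 2*24*4182) = 1/(-96537 + 200736) = 1/104199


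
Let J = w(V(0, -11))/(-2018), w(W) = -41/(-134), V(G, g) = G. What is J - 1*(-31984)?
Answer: 8648857367/270412 ≈ 31984.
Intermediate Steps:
w(W) = 41/134 (w(W) = -41*(-1/134) = 41/134)
J = -41/270412 (J = (41/134)/(-2018) = (41/134)*(-1/2018) = -41/270412 ≈ -0.00015162)
J - 1*(-31984) = -41/270412 - 1*(-31984) = -41/270412 + 31984 = 8648857367/270412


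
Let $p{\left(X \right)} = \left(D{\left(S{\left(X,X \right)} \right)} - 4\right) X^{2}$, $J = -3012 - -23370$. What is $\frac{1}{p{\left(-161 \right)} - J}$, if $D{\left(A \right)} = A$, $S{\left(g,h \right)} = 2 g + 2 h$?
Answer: $- \frac{1}{16817166} \approx -5.9463 \cdot 10^{-8}$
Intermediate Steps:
$J = 20358$ ($J = -3012 + 23370 = 20358$)
$p{\left(X \right)} = X^{2} \left(-4 + 4 X\right)$ ($p{\left(X \right)} = \left(\left(2 X + 2 X\right) - 4\right) X^{2} = \left(4 X - 4\right) X^{2} = \left(-4 + 4 X\right) X^{2} = X^{2} \left(-4 + 4 X\right)$)
$\frac{1}{p{\left(-161 \right)} - J} = \frac{1}{4 \left(-161\right)^{2} \left(-1 - 161\right) - 20358} = \frac{1}{4 \cdot 25921 \left(-162\right) - 20358} = \frac{1}{-16796808 - 20358} = \frac{1}{-16817166} = - \frac{1}{16817166}$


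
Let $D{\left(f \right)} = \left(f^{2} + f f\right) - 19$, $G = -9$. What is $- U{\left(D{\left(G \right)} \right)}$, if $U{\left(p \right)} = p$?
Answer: $-143$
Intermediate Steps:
$D{\left(f \right)} = -19 + 2 f^{2}$ ($D{\left(f \right)} = \left(f^{2} + f^{2}\right) - 19 = 2 f^{2} - 19 = -19 + 2 f^{2}$)
$- U{\left(D{\left(G \right)} \right)} = - (-19 + 2 \left(-9\right)^{2}) = - (-19 + 2 \cdot 81) = - (-19 + 162) = \left(-1\right) 143 = -143$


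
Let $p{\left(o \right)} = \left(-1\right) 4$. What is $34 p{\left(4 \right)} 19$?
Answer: $-2584$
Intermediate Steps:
$p{\left(o \right)} = -4$
$34 p{\left(4 \right)} 19 = 34 \left(-4\right) 19 = \left(-136\right) 19 = -2584$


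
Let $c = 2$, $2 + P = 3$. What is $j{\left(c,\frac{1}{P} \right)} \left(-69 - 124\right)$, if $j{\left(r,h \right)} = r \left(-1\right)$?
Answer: $386$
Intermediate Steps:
$P = 1$ ($P = -2 + 3 = 1$)
$j{\left(r,h \right)} = - r$
$j{\left(c,\frac{1}{P} \right)} \left(-69 - 124\right) = \left(-1\right) 2 \left(-69 - 124\right) = \left(-2\right) \left(-193\right) = 386$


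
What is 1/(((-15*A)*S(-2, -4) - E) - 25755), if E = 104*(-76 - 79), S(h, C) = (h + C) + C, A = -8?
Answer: -1/10835 ≈ -9.2293e-5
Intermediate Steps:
S(h, C) = h + 2*C (S(h, C) = (C + h) + C = h + 2*C)
E = -16120 (E = 104*(-155) = -16120)
1/(((-15*A)*S(-2, -4) - E) - 25755) = 1/(((-15*(-8))*(-2 + 2*(-4)) - 1*(-16120)) - 25755) = 1/((120*(-2 - 8) + 16120) - 25755) = 1/((120*(-10) + 16120) - 25755) = 1/((-1200 + 16120) - 25755) = 1/(14920 - 25755) = 1/(-10835) = -1/10835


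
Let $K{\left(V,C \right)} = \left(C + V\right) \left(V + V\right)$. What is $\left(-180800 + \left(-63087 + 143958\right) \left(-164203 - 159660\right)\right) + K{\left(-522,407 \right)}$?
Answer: $-26191185413$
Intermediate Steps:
$K{\left(V,C \right)} = 2 V \left(C + V\right)$ ($K{\left(V,C \right)} = \left(C + V\right) 2 V = 2 V \left(C + V\right)$)
$\left(-180800 + \left(-63087 + 143958\right) \left(-164203 - 159660\right)\right) + K{\left(-522,407 \right)} = \left(-180800 + \left(-63087 + 143958\right) \left(-164203 - 159660\right)\right) + 2 \left(-522\right) \left(407 - 522\right) = \left(-180800 + 80871 \left(-323863\right)\right) + 2 \left(-522\right) \left(-115\right) = \left(-180800 - 26191124673\right) + 120060 = -26191305473 + 120060 = -26191185413$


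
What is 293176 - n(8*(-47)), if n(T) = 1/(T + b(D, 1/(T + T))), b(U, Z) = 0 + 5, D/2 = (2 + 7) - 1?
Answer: 108768297/371 ≈ 2.9318e+5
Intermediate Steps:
D = 16 (D = 2*((2 + 7) - 1) = 2*(9 - 1) = 2*8 = 16)
b(U, Z) = 5
n(T) = 1/(5 + T) (n(T) = 1/(T + 5) = 1/(5 + T))
293176 - n(8*(-47)) = 293176 - 1/(5 + 8*(-47)) = 293176 - 1/(5 - 376) = 293176 - 1/(-371) = 293176 - 1*(-1/371) = 293176 + 1/371 = 108768297/371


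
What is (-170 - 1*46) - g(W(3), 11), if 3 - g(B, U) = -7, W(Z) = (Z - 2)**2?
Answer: -226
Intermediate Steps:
W(Z) = (-2 + Z)**2
g(B, U) = 10 (g(B, U) = 3 - 1*(-7) = 3 + 7 = 10)
(-170 - 1*46) - g(W(3), 11) = (-170 - 1*46) - 1*10 = (-170 - 46) - 10 = -216 - 10 = -226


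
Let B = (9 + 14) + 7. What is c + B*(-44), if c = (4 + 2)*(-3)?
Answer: -1338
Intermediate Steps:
B = 30 (B = 23 + 7 = 30)
c = -18 (c = 6*(-3) = -18)
c + B*(-44) = -18 + 30*(-44) = -18 - 1320 = -1338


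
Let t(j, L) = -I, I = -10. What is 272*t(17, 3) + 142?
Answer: 2862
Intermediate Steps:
t(j, L) = 10 (t(j, L) = -1*(-10) = 10)
272*t(17, 3) + 142 = 272*10 + 142 = 2720 + 142 = 2862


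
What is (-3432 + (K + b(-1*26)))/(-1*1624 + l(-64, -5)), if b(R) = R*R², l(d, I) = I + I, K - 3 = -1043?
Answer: 11024/817 ≈ 13.493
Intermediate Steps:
K = -1040 (K = 3 - 1043 = -1040)
l(d, I) = 2*I
b(R) = R³
(-3432 + (K + b(-1*26)))/(-1*1624 + l(-64, -5)) = (-3432 + (-1040 + (-1*26)³))/(-1*1624 + 2*(-5)) = (-3432 + (-1040 + (-26)³))/(-1624 - 10) = (-3432 + (-1040 - 17576))/(-1634) = (-3432 - 18616)*(-1/1634) = -22048*(-1/1634) = 11024/817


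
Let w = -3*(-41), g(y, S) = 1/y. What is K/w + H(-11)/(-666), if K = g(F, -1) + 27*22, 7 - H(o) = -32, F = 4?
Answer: 28961/6068 ≈ 4.7727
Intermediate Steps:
H(o) = 39 (H(o) = 7 - 1*(-32) = 7 + 32 = 39)
w = 123
K = 2377/4 (K = 1/4 + 27*22 = ¼ + 594 = 2377/4 ≈ 594.25)
K/w + H(-11)/(-666) = (2377/4)/123 + 39/(-666) = (2377/4)*(1/123) + 39*(-1/666) = 2377/492 - 13/222 = 28961/6068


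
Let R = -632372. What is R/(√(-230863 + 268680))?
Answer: -48644*√37817/2909 ≈ -3251.8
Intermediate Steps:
R/(√(-230863 + 268680)) = -632372/√(-230863 + 268680) = -632372*√37817/37817 = -48644*√37817/2909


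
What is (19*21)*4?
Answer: 1596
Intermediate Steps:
(19*21)*4 = 399*4 = 1596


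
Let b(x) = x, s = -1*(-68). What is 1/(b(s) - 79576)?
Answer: -1/79508 ≈ -1.2577e-5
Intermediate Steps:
s = 68
1/(b(s) - 79576) = 1/(68 - 79576) = 1/(-79508) = -1/79508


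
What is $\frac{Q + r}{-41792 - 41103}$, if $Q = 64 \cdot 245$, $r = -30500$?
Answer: $\frac{2964}{16579} \approx 0.17878$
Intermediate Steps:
$Q = 15680$
$\frac{Q + r}{-41792 - 41103} = \frac{15680 - 30500}{-41792 - 41103} = - \frac{14820}{-82895} = \left(-14820\right) \left(- \frac{1}{82895}\right) = \frac{2964}{16579}$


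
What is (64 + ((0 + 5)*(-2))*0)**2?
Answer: 4096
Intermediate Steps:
(64 + ((0 + 5)*(-2))*0)**2 = (64 + (5*(-2))*0)**2 = (64 - 10*0)**2 = (64 + 0)**2 = 64**2 = 4096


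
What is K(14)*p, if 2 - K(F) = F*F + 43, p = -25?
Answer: 5925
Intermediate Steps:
K(F) = -41 - F² (K(F) = 2 - (F*F + 43) = 2 - (F² + 43) = 2 - (43 + F²) = 2 + (-43 - F²) = -41 - F²)
K(14)*p = (-41 - 1*14²)*(-25) = (-41 - 1*196)*(-25) = (-41 - 196)*(-25) = -237*(-25) = 5925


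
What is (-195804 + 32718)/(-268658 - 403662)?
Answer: 7413/30560 ≈ 0.24257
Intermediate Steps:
(-195804 + 32718)/(-268658 - 403662) = -163086/(-672320) = -163086*(-1/672320) = 7413/30560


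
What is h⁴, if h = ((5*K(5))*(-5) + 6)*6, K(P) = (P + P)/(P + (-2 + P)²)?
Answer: 61505984016/2401 ≈ 2.5617e+7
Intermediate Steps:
K(P) = 2*P/(P + (-2 + P)²) (K(P) = (2*P)/(P + (-2 + P)²) = 2*P/(P + (-2 + P)²))
h = -498/7 (h = ((5*(2*5/(5 + (-2 + 5)²)))*(-5) + 6)*6 = ((5*(2*5/(5 + 3²)))*(-5) + 6)*6 = ((5*(2*5/(5 + 9)))*(-5) + 6)*6 = ((5*(2*5/14))*(-5) + 6)*6 = ((5*(2*5*(1/14)))*(-5) + 6)*6 = ((5*(5/7))*(-5) + 6)*6 = ((25/7)*(-5) + 6)*6 = (-125/7 + 6)*6 = -83/7*6 = -498/7 ≈ -71.143)
h⁴ = (-498/7)⁴ = 61505984016/2401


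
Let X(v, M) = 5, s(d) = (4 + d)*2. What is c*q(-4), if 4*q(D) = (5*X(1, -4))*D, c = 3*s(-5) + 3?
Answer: 75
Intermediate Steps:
s(d) = 8 + 2*d
c = -3 (c = 3*(8 + 2*(-5)) + 3 = 3*(8 - 10) + 3 = 3*(-2) + 3 = -6 + 3 = -3)
q(D) = 25*D/4 (q(D) = ((5*5)*D)/4 = (25*D)/4 = 25*D/4)
c*q(-4) = -75*(-4)/4 = -3*(-25) = 75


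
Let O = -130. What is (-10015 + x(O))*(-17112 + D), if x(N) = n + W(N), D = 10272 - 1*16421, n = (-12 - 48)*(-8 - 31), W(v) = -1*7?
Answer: 178691002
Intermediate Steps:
W(v) = -7
n = 2340 (n = -60*(-39) = 2340)
D = -6149 (D = 10272 - 16421 = -6149)
x(N) = 2333 (x(N) = 2340 - 7 = 2333)
(-10015 + x(O))*(-17112 + D) = (-10015 + 2333)*(-17112 - 6149) = -7682*(-23261) = 178691002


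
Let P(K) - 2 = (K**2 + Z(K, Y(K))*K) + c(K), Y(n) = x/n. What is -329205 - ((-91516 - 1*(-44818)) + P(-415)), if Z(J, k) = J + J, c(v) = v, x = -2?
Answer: -798769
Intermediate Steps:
Y(n) = -2/n
Z(J, k) = 2*J
P(K) = 2 + K + 3*K**2 (P(K) = 2 + ((K**2 + (2*K)*K) + K) = 2 + ((K**2 + 2*K**2) + K) = 2 + (3*K**2 + K) = 2 + (K + 3*K**2) = 2 + K + 3*K**2)
-329205 - ((-91516 - 1*(-44818)) + P(-415)) = -329205 - ((-91516 - 1*(-44818)) + (2 - 415 + 3*(-415)**2)) = -329205 - ((-91516 + 44818) + (2 - 415 + 3*172225)) = -329205 - (-46698 + (2 - 415 + 516675)) = -329205 - (-46698 + 516262) = -329205 - 1*469564 = -329205 - 469564 = -798769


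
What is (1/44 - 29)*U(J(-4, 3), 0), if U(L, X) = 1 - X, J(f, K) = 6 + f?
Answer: -1275/44 ≈ -28.977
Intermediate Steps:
(1/44 - 29)*U(J(-4, 3), 0) = (1/44 - 29)*(1 - 1*0) = (1/44 - 29)*(1 + 0) = -1275/44*1 = -1275/44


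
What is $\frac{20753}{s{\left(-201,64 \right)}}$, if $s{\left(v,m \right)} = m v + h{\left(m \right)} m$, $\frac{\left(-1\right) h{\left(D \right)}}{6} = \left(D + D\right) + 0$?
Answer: $- \frac{20753}{62016} \approx -0.33464$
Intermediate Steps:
$h{\left(D \right)} = - 12 D$ ($h{\left(D \right)} = - 6 \left(\left(D + D\right) + 0\right) = - 6 \left(2 D + 0\right) = - 6 \cdot 2 D = - 12 D$)
$s{\left(v,m \right)} = - 12 m^{2} + m v$ ($s{\left(v,m \right)} = m v + - 12 m m = m v - 12 m^{2} = - 12 m^{2} + m v$)
$\frac{20753}{s{\left(-201,64 \right)}} = \frac{20753}{64 \left(-201 - 768\right)} = \frac{20753}{64 \left(-969\right)} = \frac{20753}{-62016} = 20753 \left(- \frac{1}{62016}\right) = - \frac{20753}{62016}$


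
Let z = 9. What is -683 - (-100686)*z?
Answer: 905491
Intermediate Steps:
-683 - (-100686)*z = -683 - (-100686)*9 = -683 - 1038*(-873) = -683 + 906174 = 905491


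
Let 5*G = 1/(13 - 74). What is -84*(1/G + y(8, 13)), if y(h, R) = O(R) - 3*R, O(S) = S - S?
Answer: 28896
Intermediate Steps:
G = -1/305 (G = 1/(5*(13 - 74)) = (⅕)/(-61) = (⅕)*(-1/61) = -1/305 ≈ -0.0032787)
O(S) = 0
y(h, R) = -3*R (y(h, R) = 0 - 3*R = -3*R)
-84*(1/G + y(8, 13)) = -84*(1/(-1/305) - 3*13) = -84*(-305 - 39) = -84*(-344) = 28896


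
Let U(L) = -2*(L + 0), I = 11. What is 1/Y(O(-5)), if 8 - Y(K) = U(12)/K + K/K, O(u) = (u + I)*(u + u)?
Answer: 5/33 ≈ 0.15152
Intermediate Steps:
O(u) = 2*u*(11 + u) (O(u) = (u + 11)*(u + u) = (11 + u)*(2*u) = 2*u*(11 + u))
U(L) = -2*L
Y(K) = 7 + 24/K (Y(K) = 8 - ((-2*12)/K + K/K) = 8 - (-24/K + 1) = 8 - (1 - 24/K) = 8 + (-1 + 24/K) = 7 + 24/K)
1/Y(O(-5)) = 1/(7 + 24/((2*(-5)*(11 - 5)))) = 1/(7 + 24/((2*(-5)*6))) = 1/(7 + 24/(-60)) = 1/(7 + 24*(-1/60)) = 1/(7 - ⅖) = 1/(33/5) = 5/33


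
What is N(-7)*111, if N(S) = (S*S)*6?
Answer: 32634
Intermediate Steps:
N(S) = 6*S² (N(S) = S²*6 = 6*S²)
N(-7)*111 = (6*(-7)²)*111 = (6*49)*111 = 294*111 = 32634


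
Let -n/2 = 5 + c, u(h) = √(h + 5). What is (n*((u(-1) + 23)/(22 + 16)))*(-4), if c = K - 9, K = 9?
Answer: 500/19 ≈ 26.316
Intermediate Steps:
u(h) = √(5 + h)
c = 0 (c = 9 - 9 = 0)
n = -10 (n = -2*(5 + 0) = -2*5 = -10)
(n*((u(-1) + 23)/(22 + 16)))*(-4) = -10*(√(5 - 1) + 23)/(22 + 16)*(-4) = -10*(√4 + 23)/38*(-4) = -10*(2 + 23)/38*(-4) = -250/38*(-4) = -10*25/38*(-4) = -125/19*(-4) = 500/19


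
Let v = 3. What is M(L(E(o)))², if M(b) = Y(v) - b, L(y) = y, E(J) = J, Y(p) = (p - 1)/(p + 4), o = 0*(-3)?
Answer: 4/49 ≈ 0.081633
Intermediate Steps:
o = 0
Y(p) = (-1 + p)/(4 + p)
M(b) = 2/7 - b (M(b) = (-1 + 3)/(4 + 3) - b = 2/7 - b)
M(L(E(o)))² = (2/7 - 1*0)² = (2/7 + 0)² = (2/7)² = 4/49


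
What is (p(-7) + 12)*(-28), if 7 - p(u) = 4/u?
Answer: -548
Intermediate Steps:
p(u) = 7 - 4/u
(p(-7) + 12)*(-28) = ((7 - 4/(-7)) + 12)*(-28) = ((7 - 4*(-⅐)) + 12)*(-28) = ((7 + 4/7) + 12)*(-28) = (53/7 + 12)*(-28) = (137/7)*(-28) = -548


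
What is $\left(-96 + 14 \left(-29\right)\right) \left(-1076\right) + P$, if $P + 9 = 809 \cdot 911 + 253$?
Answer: $1277395$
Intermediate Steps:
$P = 737243$ ($P = -9 + \left(809 \cdot 911 + 253\right) = -9 + \left(736999 + 253\right) = -9 + 737252 = 737243$)
$\left(-96 + 14 \left(-29\right)\right) \left(-1076\right) + P = \left(-96 + 14 \left(-29\right)\right) \left(-1076\right) + 737243 = \left(-96 - 406\right) \left(-1076\right) + 737243 = \left(-502\right) \left(-1076\right) + 737243 = 540152 + 737243 = 1277395$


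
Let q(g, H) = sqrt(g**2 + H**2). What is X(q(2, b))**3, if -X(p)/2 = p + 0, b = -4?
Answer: -320*sqrt(5) ≈ -715.54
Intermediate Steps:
q(g, H) = sqrt(H**2 + g**2)
X(p) = -2*p (X(p) = -2*(p + 0) = -2*p)
X(q(2, b))**3 = (-2*sqrt((-4)**2 + 2**2))**3 = (-2*sqrt(16 + 4))**3 = (-4*sqrt(5))**3 = -320*sqrt(5)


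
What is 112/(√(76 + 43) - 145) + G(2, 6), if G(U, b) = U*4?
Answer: 75504/10453 - 56*√119/10453 ≈ 7.1647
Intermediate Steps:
G(U, b) = 4*U
112/(√(76 + 43) - 145) + G(2, 6) = 112/(√(76 + 43) - 145) + 4*2 = 112/(√119 - 145) + 8 = 112/(-145 + √119) + 8 = 8 + 112/(-145 + √119)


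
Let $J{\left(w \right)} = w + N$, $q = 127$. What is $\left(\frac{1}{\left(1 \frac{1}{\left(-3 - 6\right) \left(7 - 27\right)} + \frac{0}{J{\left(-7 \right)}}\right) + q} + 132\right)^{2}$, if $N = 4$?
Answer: $\frac{9107309980224}{522625321} \approx 17426.0$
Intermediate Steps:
$J{\left(w \right)} = 4 + w$ ($J{\left(w \right)} = w + 4 = 4 + w$)
$\left(\frac{1}{\left(1 \frac{1}{\left(-3 - 6\right) \left(7 - 27\right)} + \frac{0}{J{\left(-7 \right)}}\right) + q} + 132\right)^{2} = \left(\frac{1}{\left(1 \frac{1}{\left(-3 - 6\right) \left(7 - 27\right)} + \frac{0}{4 - 7}\right) + 127} + 132\right)^{2} = \left(\frac{1}{\left(1 \frac{1}{\left(-9\right) \left(-20\right)} + \frac{0}{-3}\right) + 127} + 132\right)^{2} = \left(\frac{1}{\left(1 \cdot \frac{1}{180} + 0 \left(- \frac{1}{3}\right)\right) + 127} + 132\right)^{2} = \left(\frac{1}{\left(1 \cdot \frac{1}{180} + 0\right) + 127} + 132\right)^{2} = \left(\frac{1}{\left(\frac{1}{180} + 0\right) + 127} + 132\right)^{2} = \left(\frac{1}{\frac{1}{180} + 127} + 132\right)^{2} = \left(\frac{1}{\frac{22861}{180}} + 132\right)^{2} = \left(\frac{180}{22861} + 132\right)^{2} = \left(\frac{3017832}{22861}\right)^{2} = \frac{9107309980224}{522625321}$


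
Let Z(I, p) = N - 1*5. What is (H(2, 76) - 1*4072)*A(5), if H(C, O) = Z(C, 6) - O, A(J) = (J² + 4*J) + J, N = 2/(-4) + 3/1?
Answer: -207525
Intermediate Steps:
N = 5/2 (N = 2*(-¼) + 3*1 = -½ + 3 = 5/2 ≈ 2.5000)
A(J) = J² + 5*J
Z(I, p) = -5/2 (Z(I, p) = 5/2 - 1*5 = 5/2 - 5 = -5/2)
H(C, O) = -5/2 - O
(H(2, 76) - 1*4072)*A(5) = ((-5/2 - 1*76) - 1*4072)*(5*(5 + 5)) = ((-5/2 - 76) - 4072)*(5*10) = (-157/2 - 4072)*50 = -8301/2*50 = -207525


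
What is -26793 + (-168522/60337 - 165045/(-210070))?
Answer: -67925309270649/2534998718 ≈ -26795.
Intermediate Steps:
-26793 + (-168522/60337 - 165045/(-210070)) = -26793 + (-168522*1/60337 - 165045*(-1/210070)) = -26793 + (-168522/60337 + 33009/42014) = -26793 - 5088619275/2534998718 = -67925309270649/2534998718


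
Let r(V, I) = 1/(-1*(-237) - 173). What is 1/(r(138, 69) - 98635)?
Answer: -64/6312639 ≈ -1.0138e-5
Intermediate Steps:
r(V, I) = 1/64 (r(V, I) = 1/(237 - 173) = 1/64)
1/(r(138, 69) - 98635) = 1/(1/64 - 98635) = 1/(-6312639/64) = -64/6312639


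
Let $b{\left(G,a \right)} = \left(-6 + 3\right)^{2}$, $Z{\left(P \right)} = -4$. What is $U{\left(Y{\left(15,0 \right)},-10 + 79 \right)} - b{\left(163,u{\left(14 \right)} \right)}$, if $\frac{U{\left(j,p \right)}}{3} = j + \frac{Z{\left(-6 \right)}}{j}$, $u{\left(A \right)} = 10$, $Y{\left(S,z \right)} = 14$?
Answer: $\frac{225}{7} \approx 32.143$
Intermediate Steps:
$U{\left(j,p \right)} = - \frac{12}{j} + 3 j$ ($U{\left(j,p \right)} = 3 \left(j - \frac{4}{j}\right) = - \frac{12}{j} + 3 j$)
$b{\left(G,a \right)} = 9$ ($b{\left(G,a \right)} = \left(-3\right)^{2} = 9$)
$U{\left(Y{\left(15,0 \right)},-10 + 79 \right)} - b{\left(163,u{\left(14 \right)} \right)} = \left(- \frac{12}{14} + 3 \cdot 14\right) - 9 = \left(\left(-12\right) \frac{1}{14} + 42\right) - 9 = \left(- \frac{6}{7} + 42\right) - 9 = \frac{288}{7} - 9 = \frac{225}{7}$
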